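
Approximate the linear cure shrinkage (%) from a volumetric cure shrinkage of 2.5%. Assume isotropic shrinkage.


Linear shrinkage ≈ vol_shrink/3 = 2.5/3 = 0.833%

0.833%


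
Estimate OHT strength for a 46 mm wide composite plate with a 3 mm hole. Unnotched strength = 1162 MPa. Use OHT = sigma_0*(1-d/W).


OHT = sigma_0*(1-d/W) = 1162*(1-3/46) = 1086.2 MPa

1086.2 MPa


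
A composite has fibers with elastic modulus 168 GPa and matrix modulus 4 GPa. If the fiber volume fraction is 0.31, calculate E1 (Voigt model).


E1 = Ef*Vf + Em*(1-Vf) = 168*0.31 + 4*0.69 = 54.84 GPa

54.84 GPa


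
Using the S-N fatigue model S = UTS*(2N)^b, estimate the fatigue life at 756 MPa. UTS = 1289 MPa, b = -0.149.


N = 0.5 * (S/UTS)^(1/b) = 0.5 * (756/1289)^(1/-0.149) = 17.9561 cycles

17.9561 cycles


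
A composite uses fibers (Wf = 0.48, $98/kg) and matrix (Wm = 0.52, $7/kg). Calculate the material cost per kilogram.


Cost = cost_f*Wf + cost_m*Wm = 98*0.48 + 7*0.52 = $50.68/kg

$50.68/kg


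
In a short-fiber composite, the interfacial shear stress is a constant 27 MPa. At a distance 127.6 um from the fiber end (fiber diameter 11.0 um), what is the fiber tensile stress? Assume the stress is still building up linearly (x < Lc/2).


Force balance: sigma_f * (pi*d^2/4) = tau * (pi*d) * x  ->  sigma_f = 4 * tau * x / d
sigma_f = 4 * 27 * 127.6 / 11.0 = 1252.8 MPa

1252.8 MPa


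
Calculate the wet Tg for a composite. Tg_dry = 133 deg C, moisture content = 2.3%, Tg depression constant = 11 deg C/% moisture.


Tg_wet = Tg_dry - k*moisture = 133 - 11*2.3 = 107.7 deg C

107.7 deg C


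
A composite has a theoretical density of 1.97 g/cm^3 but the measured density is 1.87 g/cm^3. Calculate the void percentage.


Void% = (rho_theo - rho_actual)/rho_theo * 100 = (1.97 - 1.87)/1.97 * 100 = 5.08%

5.08%


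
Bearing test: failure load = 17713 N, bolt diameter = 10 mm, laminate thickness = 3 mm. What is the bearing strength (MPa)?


sigma_br = F/(d*h) = 17713/(10*3) = 590.4 MPa

590.4 MPa


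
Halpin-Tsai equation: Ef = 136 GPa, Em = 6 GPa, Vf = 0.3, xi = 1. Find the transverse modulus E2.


eta = (Ef/Em - 1)/(Ef/Em + xi) = (22.6667 - 1)/(22.6667 + 1) = 0.9155
E2 = Em*(1+xi*eta*Vf)/(1-eta*Vf) = 10.54 GPa

10.54 GPa


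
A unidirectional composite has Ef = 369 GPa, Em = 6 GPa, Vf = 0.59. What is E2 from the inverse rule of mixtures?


1/E2 = Vf/Ef + (1-Vf)/Em = 0.59/369 + 0.41/6
E2 = 14.3 GPa

14.3 GPa


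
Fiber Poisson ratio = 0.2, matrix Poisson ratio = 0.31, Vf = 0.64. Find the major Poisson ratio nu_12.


nu_12 = nu_f*Vf + nu_m*(1-Vf) = 0.2*0.64 + 0.31*0.36 = 0.2396

0.2396


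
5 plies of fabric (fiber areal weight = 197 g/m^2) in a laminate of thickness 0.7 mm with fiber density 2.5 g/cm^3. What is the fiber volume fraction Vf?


Vf = n * FAW / (rho_f * h * 1000) = 5 * 197 / (2.5 * 0.7 * 1000) = 0.5629

0.5629


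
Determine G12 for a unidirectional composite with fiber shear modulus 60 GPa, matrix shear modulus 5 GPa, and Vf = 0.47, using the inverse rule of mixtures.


1/G12 = Vf/Gf + (1-Vf)/Gm = 0.47/60 + 0.53/5
G12 = 8.78 GPa

8.78 GPa


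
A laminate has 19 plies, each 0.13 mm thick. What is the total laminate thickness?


h = n * t_ply = 19 * 0.13 = 2.47 mm

2.47 mm


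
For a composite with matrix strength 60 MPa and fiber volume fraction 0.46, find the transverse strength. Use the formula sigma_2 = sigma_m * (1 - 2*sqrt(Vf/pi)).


factor = 1 - 2*sqrt(0.46/pi) = 0.2347
sigma_2 = 60 * 0.2347 = 14.08 MPa

14.08 MPa


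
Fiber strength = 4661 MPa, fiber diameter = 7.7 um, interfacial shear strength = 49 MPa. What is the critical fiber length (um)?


Lc = sigma_f * d / (2 * tau_i) = 4661 * 7.7 / (2 * 49) = 366.2 um

366.2 um


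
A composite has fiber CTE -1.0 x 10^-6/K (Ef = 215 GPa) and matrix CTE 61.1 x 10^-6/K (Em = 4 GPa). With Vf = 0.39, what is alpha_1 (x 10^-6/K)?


E1 = Ef*Vf + Em*(1-Vf) = 86.29
alpha_1 = (alpha_f*Ef*Vf + alpha_m*Em*(1-Vf))/E1 = 0.76 x 10^-6/K

0.76 x 10^-6/K


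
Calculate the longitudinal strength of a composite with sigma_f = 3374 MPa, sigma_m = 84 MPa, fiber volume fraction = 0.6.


sigma_1 = sigma_f*Vf + sigma_m*(1-Vf) = 3374*0.6 + 84*0.4 = 2058.0 MPa

2058.0 MPa


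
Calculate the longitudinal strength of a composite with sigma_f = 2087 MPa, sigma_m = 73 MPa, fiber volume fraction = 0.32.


sigma_1 = sigma_f*Vf + sigma_m*(1-Vf) = 2087*0.32 + 73*0.68 = 717.5 MPa

717.5 MPa


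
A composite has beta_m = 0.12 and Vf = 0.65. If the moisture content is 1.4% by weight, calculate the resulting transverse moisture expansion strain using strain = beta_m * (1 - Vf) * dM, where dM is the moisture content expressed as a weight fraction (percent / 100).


dM = 1.4/100 = 0.014
strain = beta_m * (1-Vf) * dM = 0.12 * 0.35 * 0.014 = 0.000588

0.000588


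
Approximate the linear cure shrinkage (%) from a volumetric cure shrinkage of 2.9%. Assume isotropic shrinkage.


Linear shrinkage ≈ vol_shrink/3 = 2.9/3 = 0.967%

0.967%


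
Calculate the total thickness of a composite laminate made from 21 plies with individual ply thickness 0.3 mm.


h = n * t_ply = 21 * 0.3 = 6.3 mm

6.3 mm


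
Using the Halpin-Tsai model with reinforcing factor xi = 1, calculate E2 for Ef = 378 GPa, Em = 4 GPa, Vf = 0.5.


eta = (Ef/Em - 1)/(Ef/Em + xi) = (94.5 - 1)/(94.5 + 1) = 0.9791
E2 = Em*(1+xi*eta*Vf)/(1-eta*Vf) = 11.67 GPa

11.67 GPa


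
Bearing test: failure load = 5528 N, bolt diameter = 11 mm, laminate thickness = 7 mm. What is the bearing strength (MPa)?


sigma_br = F/(d*h) = 5528/(11*7) = 71.8 MPa

71.8 MPa


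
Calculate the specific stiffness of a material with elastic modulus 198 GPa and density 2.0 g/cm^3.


Specific stiffness = E/rho = 198/2.0 = 99.0 GPa/(g/cm^3)

99.0 GPa/(g/cm^3)


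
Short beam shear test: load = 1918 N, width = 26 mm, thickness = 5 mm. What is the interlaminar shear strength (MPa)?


ILSS = 3F/(4bh) = 3*1918/(4*26*5) = 11.07 MPa

11.07 MPa


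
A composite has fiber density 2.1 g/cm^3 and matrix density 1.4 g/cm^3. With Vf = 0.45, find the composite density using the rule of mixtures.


rho_c = rho_f*Vf + rho_m*(1-Vf) = 2.1*0.45 + 1.4*0.55 = 1.715 g/cm^3

1.715 g/cm^3


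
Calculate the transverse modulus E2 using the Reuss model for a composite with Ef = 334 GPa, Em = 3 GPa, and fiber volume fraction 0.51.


1/E2 = Vf/Ef + (1-Vf)/Em = 0.51/334 + 0.49/3
E2 = 6.07 GPa

6.07 GPa


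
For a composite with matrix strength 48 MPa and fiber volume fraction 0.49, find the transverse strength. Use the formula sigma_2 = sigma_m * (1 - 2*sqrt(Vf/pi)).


factor = 1 - 2*sqrt(0.49/pi) = 0.2101
sigma_2 = 48 * 0.2101 = 10.09 MPa

10.09 MPa


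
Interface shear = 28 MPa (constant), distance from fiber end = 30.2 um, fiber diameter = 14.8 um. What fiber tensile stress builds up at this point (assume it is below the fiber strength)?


Force balance: sigma_f * (pi*d^2/4) = tau * (pi*d) * x  ->  sigma_f = 4 * tau * x / d
sigma_f = 4 * 28 * 30.2 / 14.8 = 228.5 MPa

228.5 MPa


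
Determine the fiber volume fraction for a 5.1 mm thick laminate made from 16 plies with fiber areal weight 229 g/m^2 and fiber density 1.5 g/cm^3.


Vf = n * FAW / (rho_f * h * 1000) = 16 * 229 / (1.5 * 5.1 * 1000) = 0.479

0.479


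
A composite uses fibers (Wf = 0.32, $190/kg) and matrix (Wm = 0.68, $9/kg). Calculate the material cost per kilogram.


Cost = cost_f*Wf + cost_m*Wm = 190*0.32 + 9*0.68 = $66.92/kg

$66.92/kg


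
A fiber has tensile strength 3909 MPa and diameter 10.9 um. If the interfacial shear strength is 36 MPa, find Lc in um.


Lc = sigma_f * d / (2 * tau_i) = 3909 * 10.9 / (2 * 36) = 591.8 um

591.8 um


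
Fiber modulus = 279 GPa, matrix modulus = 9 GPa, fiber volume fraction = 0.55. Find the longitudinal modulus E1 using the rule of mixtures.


E1 = Ef*Vf + Em*(1-Vf) = 279*0.55 + 9*0.45 = 157.5 GPa

157.5 GPa


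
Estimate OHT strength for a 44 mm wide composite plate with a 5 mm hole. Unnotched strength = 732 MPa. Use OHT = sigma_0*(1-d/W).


OHT = sigma_0*(1-d/W) = 732*(1-5/44) = 648.8 MPa

648.8 MPa


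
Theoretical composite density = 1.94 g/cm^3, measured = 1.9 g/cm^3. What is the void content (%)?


Void% = (rho_theo - rho_actual)/rho_theo * 100 = (1.94 - 1.9)/1.94 * 100 = 2.06%

2.06%


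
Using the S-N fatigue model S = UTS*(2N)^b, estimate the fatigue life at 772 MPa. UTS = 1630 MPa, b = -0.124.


N = 0.5 * (S/UTS)^(1/b) = 0.5 * (772/1630)^(1/-0.124) = 207.2395 cycles

207.2395 cycles


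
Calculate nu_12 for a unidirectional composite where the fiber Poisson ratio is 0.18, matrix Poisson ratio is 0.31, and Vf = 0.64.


nu_12 = nu_f*Vf + nu_m*(1-Vf) = 0.18*0.64 + 0.31*0.36 = 0.2268

0.2268


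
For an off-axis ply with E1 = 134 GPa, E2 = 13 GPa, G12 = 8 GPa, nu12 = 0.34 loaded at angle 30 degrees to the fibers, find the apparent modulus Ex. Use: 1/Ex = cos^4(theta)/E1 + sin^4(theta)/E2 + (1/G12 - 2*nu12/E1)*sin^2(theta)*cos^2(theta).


cos^4(30) = 0.5625, sin^4(30) = 0.0625, sin^2(30)*cos^2(30) = 0.1875
1/G12 - 2*nu12/E1 = 1/8 - 2*0.34/134 = 0.119925 GPa^-1
1/Ex = 0.5625/134 + 0.0625/13 + 0.119925*0.1875 = 0.0314915 GPa^-1
Ex = 31.75 GPa

31.75 GPa


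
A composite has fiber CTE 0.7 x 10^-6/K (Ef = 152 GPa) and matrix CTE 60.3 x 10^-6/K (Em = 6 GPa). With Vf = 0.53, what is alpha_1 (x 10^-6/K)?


E1 = Ef*Vf + Em*(1-Vf) = 83.38
alpha_1 = (alpha_f*Ef*Vf + alpha_m*Em*(1-Vf))/E1 = 2.72 x 10^-6/K

2.72 x 10^-6/K


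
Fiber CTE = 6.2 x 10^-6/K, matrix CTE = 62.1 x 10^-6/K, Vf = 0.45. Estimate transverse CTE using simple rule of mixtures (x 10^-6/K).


alpha_2 = alpha_f*Vf + alpha_m*(1-Vf) = 6.2*0.45 + 62.1*0.55 = 36.9 x 10^-6/K

36.9 x 10^-6/K


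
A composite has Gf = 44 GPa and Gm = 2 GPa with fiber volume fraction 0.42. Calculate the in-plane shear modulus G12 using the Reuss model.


1/G12 = Vf/Gf + (1-Vf)/Gm = 0.42/44 + 0.58/2
G12 = 3.34 GPa

3.34 GPa


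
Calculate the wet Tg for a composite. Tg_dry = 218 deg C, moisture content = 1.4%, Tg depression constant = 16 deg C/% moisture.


Tg_wet = Tg_dry - k*moisture = 218 - 16*1.4 = 195.6 deg C

195.6 deg C


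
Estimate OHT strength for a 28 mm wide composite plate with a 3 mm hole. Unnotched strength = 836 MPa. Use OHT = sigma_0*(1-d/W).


OHT = sigma_0*(1-d/W) = 836*(1-3/28) = 746.4 MPa

746.4 MPa


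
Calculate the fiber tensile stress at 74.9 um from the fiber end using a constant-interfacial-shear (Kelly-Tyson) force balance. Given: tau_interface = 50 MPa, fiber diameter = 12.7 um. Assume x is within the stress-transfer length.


Force balance: sigma_f * (pi*d^2/4) = tau * (pi*d) * x  ->  sigma_f = 4 * tau * x / d
sigma_f = 4 * 50 * 74.9 / 12.7 = 1179.5 MPa

1179.5 MPa


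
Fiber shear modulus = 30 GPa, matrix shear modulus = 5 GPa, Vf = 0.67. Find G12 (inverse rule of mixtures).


1/G12 = Vf/Gf + (1-Vf)/Gm = 0.67/30 + 0.33/5
G12 = 11.32 GPa

11.32 GPa


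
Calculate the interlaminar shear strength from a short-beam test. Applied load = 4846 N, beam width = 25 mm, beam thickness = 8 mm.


ILSS = 3F/(4bh) = 3*4846/(4*25*8) = 18.17 MPa

18.17 MPa


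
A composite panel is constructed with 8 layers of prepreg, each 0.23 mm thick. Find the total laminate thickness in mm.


h = n * t_ply = 8 * 0.23 = 1.84 mm

1.84 mm


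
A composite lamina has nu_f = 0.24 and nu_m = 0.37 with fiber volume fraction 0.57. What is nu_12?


nu_12 = nu_f*Vf + nu_m*(1-Vf) = 0.24*0.57 + 0.37*0.43 = 0.2959

0.2959


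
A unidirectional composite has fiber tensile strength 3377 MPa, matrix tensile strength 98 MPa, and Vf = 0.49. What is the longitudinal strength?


sigma_1 = sigma_f*Vf + sigma_m*(1-Vf) = 3377*0.49 + 98*0.51 = 1704.7 MPa

1704.7 MPa


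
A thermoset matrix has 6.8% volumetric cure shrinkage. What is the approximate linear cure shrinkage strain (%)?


Linear shrinkage ≈ vol_shrink/3 = 6.8/3 = 2.267%

2.267%


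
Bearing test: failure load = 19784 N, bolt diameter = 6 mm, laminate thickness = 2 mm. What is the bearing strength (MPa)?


sigma_br = F/(d*h) = 19784/(6*2) = 1648.7 MPa

1648.7 MPa


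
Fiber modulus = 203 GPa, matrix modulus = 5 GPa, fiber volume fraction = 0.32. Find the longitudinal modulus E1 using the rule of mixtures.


E1 = Ef*Vf + Em*(1-Vf) = 203*0.32 + 5*0.68 = 68.36 GPa

68.36 GPa


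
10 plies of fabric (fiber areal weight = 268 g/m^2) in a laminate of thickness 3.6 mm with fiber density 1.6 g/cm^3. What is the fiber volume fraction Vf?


Vf = n * FAW / (rho_f * h * 1000) = 10 * 268 / (1.6 * 3.6 * 1000) = 0.4653

0.4653


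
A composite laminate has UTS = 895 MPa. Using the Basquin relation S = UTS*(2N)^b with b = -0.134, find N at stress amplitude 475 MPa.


N = 0.5 * (S/UTS)^(1/b) = 0.5 * (475/895)^(1/-0.134) = 56.5164 cycles

56.5164 cycles


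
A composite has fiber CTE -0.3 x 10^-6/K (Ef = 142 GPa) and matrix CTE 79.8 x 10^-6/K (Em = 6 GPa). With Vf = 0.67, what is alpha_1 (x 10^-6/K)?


E1 = Ef*Vf + Em*(1-Vf) = 97.12
alpha_1 = (alpha_f*Ef*Vf + alpha_m*Em*(1-Vf))/E1 = 1.33 x 10^-6/K

1.33 x 10^-6/K


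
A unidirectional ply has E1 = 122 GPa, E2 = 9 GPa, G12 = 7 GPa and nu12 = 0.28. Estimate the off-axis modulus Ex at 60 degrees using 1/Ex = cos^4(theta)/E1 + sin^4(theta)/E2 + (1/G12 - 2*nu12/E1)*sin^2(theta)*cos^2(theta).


cos^4(60) = 0.0625, sin^4(60) = 0.5625, sin^2(60)*cos^2(60) = 0.1875
1/G12 - 2*nu12/E1 = 1/7 - 2*0.28/122 = 0.138267 GPa^-1
1/Ex = 0.0625/122 + 0.5625/9 + 0.138267*0.1875 = 0.0889374 GPa^-1
Ex = 11.24 GPa

11.24 GPa


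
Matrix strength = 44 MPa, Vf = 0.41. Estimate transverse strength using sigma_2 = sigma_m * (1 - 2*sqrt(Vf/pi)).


factor = 1 - 2*sqrt(0.41/pi) = 0.2775
sigma_2 = 44 * 0.2775 = 12.21 MPa

12.21 MPa


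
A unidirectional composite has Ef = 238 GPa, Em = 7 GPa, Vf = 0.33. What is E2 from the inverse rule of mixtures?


1/E2 = Vf/Ef + (1-Vf)/Em = 0.33/238 + 0.67/7
E2 = 10.3 GPa

10.3 GPa


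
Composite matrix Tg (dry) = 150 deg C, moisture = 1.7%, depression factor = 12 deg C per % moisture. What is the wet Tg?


Tg_wet = Tg_dry - k*moisture = 150 - 12*1.7 = 129.6 deg C

129.6 deg C


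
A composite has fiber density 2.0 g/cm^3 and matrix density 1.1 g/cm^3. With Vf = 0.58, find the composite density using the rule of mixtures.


rho_c = rho_f*Vf + rho_m*(1-Vf) = 2.0*0.58 + 1.1*0.42 = 1.622 g/cm^3

1.622 g/cm^3


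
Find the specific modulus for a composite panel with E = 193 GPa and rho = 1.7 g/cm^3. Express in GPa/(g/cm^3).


Specific stiffness = E/rho = 193/1.7 = 113.5 GPa/(g/cm^3)

113.5 GPa/(g/cm^3)


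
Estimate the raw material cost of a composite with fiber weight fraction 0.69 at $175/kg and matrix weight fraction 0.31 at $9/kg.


Cost = cost_f*Wf + cost_m*Wm = 175*0.69 + 9*0.31 = $123.54/kg

$123.54/kg


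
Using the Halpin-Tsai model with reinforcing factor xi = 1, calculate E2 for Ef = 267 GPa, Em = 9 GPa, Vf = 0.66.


eta = (Ef/Em - 1)/(Ef/Em + xi) = (29.6667 - 1)/(29.6667 + 1) = 0.9348
E2 = Em*(1+xi*eta*Vf)/(1-eta*Vf) = 37.99 GPa

37.99 GPa


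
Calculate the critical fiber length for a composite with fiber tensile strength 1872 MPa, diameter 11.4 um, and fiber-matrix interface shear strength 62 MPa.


Lc = sigma_f * d / (2 * tau_i) = 1872 * 11.4 / (2 * 62) = 172.1 um

172.1 um


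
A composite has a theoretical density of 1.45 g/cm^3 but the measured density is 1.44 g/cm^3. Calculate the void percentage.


Void% = (rho_theo - rho_actual)/rho_theo * 100 = (1.45 - 1.44)/1.45 * 100 = 0.69%

0.69%


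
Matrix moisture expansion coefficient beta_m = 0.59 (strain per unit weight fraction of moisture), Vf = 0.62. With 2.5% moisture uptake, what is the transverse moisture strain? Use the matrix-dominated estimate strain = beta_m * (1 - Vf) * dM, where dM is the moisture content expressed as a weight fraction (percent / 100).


dM = 2.5/100 = 0.025
strain = beta_m * (1-Vf) * dM = 0.59 * 0.38 * 0.025 = 0.005605

0.005605


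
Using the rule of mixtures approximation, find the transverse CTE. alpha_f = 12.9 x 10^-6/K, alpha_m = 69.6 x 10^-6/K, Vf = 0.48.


alpha_2 = alpha_f*Vf + alpha_m*(1-Vf) = 12.9*0.48 + 69.6*0.52 = 42.4 x 10^-6/K

42.4 x 10^-6/K


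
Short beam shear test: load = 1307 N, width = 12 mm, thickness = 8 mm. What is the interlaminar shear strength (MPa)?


ILSS = 3F/(4bh) = 3*1307/(4*12*8) = 10.21 MPa

10.21 MPa


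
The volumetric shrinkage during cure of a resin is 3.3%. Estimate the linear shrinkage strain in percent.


Linear shrinkage ≈ vol_shrink/3 = 3.3/3 = 1.1%

1.1%


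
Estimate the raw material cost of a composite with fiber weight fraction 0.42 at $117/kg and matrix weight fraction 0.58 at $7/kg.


Cost = cost_f*Wf + cost_m*Wm = 117*0.42 + 7*0.58 = $53.2/kg

$53.2/kg


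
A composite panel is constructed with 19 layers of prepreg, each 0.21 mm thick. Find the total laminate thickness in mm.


h = n * t_ply = 19 * 0.21 = 3.99 mm

3.99 mm


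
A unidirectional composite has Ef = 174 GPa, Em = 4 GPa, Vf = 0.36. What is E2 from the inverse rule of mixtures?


1/E2 = Vf/Ef + (1-Vf)/Em = 0.36/174 + 0.64/4
E2 = 6.17 GPa

6.17 GPa


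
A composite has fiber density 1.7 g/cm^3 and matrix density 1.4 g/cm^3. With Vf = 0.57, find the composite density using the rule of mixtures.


rho_c = rho_f*Vf + rho_m*(1-Vf) = 1.7*0.57 + 1.4*0.43 = 1.571 g/cm^3

1.571 g/cm^3


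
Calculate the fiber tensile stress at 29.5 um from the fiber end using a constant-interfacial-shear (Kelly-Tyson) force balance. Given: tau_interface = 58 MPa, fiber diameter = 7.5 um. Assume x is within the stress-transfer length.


Force balance: sigma_f * (pi*d^2/4) = tau * (pi*d) * x  ->  sigma_f = 4 * tau * x / d
sigma_f = 4 * 58 * 29.5 / 7.5 = 912.5 MPa

912.5 MPa


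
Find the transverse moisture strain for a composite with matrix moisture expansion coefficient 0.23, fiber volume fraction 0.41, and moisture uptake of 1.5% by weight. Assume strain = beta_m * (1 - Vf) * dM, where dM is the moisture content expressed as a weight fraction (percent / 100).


dM = 1.5/100 = 0.015
strain = beta_m * (1-Vf) * dM = 0.23 * 0.59 * 0.015 = 0.0020355

0.0020355


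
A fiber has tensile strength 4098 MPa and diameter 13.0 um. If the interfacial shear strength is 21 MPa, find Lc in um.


Lc = sigma_f * d / (2 * tau_i) = 4098 * 13.0 / (2 * 21) = 1268.4 um

1268.4 um


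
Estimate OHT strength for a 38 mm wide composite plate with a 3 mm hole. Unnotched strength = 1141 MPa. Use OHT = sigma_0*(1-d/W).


OHT = sigma_0*(1-d/W) = 1141*(1-3/38) = 1050.9 MPa

1050.9 MPa


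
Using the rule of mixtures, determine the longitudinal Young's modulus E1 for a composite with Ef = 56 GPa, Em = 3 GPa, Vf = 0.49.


E1 = Ef*Vf + Em*(1-Vf) = 56*0.49 + 3*0.51 = 28.97 GPa

28.97 GPa


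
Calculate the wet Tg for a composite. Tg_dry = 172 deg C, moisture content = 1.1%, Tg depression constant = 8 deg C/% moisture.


Tg_wet = Tg_dry - k*moisture = 172 - 8*1.1 = 163.2 deg C

163.2 deg C


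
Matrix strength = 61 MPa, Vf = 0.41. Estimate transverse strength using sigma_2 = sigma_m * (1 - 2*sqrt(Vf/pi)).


factor = 1 - 2*sqrt(0.41/pi) = 0.2775
sigma_2 = 61 * 0.2775 = 16.93 MPa

16.93 MPa


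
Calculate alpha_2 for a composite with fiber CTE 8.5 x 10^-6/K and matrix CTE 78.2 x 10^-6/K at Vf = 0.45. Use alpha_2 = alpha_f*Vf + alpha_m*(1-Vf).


alpha_2 = alpha_f*Vf + alpha_m*(1-Vf) = 8.5*0.45 + 78.2*0.55 = 46.8 x 10^-6/K

46.8 x 10^-6/K


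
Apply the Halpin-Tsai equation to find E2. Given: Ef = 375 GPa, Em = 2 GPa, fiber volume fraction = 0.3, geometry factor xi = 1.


eta = (Ef/Em - 1)/(Ef/Em + xi) = (187.5 - 1)/(187.5 + 1) = 0.9894
E2 = Em*(1+xi*eta*Vf)/(1-eta*Vf) = 3.69 GPa

3.69 GPa


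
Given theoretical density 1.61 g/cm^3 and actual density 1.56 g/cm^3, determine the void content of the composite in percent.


Void% = (rho_theo - rho_actual)/rho_theo * 100 = (1.61 - 1.56)/1.61 * 100 = 3.11%

3.11%


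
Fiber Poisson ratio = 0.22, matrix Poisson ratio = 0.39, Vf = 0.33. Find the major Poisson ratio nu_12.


nu_12 = nu_f*Vf + nu_m*(1-Vf) = 0.22*0.33 + 0.39*0.67 = 0.3339

0.3339


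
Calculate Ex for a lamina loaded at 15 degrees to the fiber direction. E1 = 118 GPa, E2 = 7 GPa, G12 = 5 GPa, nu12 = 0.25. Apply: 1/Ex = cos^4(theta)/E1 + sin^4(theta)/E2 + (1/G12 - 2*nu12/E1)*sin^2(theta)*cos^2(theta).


cos^4(15) = 0.870513, sin^4(15) = 0.004487, sin^2(15)*cos^2(15) = 0.0625
1/G12 - 2*nu12/E1 = 1/5 - 2*0.25/118 = 0.195763 GPa^-1
1/Ex = 0.870513/118 + 0.004487/7 + 0.195763*0.0625 = 0.0202534 GPa^-1
Ex = 49.37 GPa

49.37 GPa


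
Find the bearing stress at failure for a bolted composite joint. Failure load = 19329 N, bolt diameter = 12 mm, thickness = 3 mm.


sigma_br = F/(d*h) = 19329/(12*3) = 536.9 MPa

536.9 MPa


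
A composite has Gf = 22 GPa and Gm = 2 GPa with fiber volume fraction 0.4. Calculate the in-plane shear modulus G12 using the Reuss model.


1/G12 = Vf/Gf + (1-Vf)/Gm = 0.4/22 + 0.6/2
G12 = 3.14 GPa

3.14 GPa


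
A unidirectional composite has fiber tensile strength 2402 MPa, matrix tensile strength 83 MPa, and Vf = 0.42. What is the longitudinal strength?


sigma_1 = sigma_f*Vf + sigma_m*(1-Vf) = 2402*0.42 + 83*0.58 = 1057.0 MPa

1057.0 MPa


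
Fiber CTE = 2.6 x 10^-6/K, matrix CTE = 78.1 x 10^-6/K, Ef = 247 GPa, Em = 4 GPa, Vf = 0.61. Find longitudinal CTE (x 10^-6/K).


E1 = Ef*Vf + Em*(1-Vf) = 152.23
alpha_1 = (alpha_f*Ef*Vf + alpha_m*Em*(1-Vf))/E1 = 3.37 x 10^-6/K

3.37 x 10^-6/K


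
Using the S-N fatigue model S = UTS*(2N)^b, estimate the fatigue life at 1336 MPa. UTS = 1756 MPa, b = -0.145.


N = 0.5 * (S/UTS)^(1/b) = 0.5 * (1336/1756)^(1/-0.145) = 3.2939 cycles

3.2939 cycles


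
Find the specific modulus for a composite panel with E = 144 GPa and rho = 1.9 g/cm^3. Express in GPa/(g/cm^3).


Specific stiffness = E/rho = 144/1.9 = 75.8 GPa/(g/cm^3)

75.8 GPa/(g/cm^3)


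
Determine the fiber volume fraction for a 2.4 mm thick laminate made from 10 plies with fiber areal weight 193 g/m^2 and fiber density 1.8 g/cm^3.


Vf = n * FAW / (rho_f * h * 1000) = 10 * 193 / (1.8 * 2.4 * 1000) = 0.4468

0.4468


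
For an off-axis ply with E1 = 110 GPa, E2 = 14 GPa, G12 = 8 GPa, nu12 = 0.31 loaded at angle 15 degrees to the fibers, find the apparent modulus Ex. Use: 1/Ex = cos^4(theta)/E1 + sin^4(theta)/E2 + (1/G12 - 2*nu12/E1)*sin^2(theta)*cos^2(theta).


cos^4(15) = 0.870513, sin^4(15) = 0.004487, sin^2(15)*cos^2(15) = 0.0625
1/G12 - 2*nu12/E1 = 1/8 - 2*0.31/110 = 0.119364 GPa^-1
1/Ex = 0.870513/110 + 0.004487/14 + 0.119364*0.0625 = 0.0156945 GPa^-1
Ex = 63.72 GPa

63.72 GPa


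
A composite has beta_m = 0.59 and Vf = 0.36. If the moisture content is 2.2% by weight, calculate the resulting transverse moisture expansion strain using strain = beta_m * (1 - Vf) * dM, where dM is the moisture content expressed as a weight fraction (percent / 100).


dM = 2.2/100 = 0.022
strain = beta_m * (1-Vf) * dM = 0.59 * 0.64 * 0.022 = 0.0083072

0.0083072


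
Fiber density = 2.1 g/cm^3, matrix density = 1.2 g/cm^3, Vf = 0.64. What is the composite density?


rho_c = rho_f*Vf + rho_m*(1-Vf) = 2.1*0.64 + 1.2*0.36 = 1.776 g/cm^3

1.776 g/cm^3


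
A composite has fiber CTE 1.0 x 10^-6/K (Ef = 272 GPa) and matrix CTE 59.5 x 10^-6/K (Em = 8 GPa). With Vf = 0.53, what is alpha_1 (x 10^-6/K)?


E1 = Ef*Vf + Em*(1-Vf) = 147.92
alpha_1 = (alpha_f*Ef*Vf + alpha_m*Em*(1-Vf))/E1 = 2.49 x 10^-6/K

2.49 x 10^-6/K


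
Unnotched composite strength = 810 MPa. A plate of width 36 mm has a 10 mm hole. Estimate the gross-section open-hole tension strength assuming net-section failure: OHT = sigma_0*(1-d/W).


OHT = sigma_0*(1-d/W) = 810*(1-10/36) = 585.0 MPa

585.0 MPa


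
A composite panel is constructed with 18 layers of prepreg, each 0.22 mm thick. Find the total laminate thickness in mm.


h = n * t_ply = 18 * 0.22 = 3.96 mm

3.96 mm


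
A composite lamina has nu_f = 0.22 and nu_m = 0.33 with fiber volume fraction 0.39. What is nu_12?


nu_12 = nu_f*Vf + nu_m*(1-Vf) = 0.22*0.39 + 0.33*0.61 = 0.2871

0.2871


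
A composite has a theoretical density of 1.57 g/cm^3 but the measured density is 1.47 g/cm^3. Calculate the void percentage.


Void% = (rho_theo - rho_actual)/rho_theo * 100 = (1.57 - 1.47)/1.57 * 100 = 6.37%

6.37%


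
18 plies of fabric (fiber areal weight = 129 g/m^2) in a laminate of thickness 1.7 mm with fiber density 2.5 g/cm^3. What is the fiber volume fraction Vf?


Vf = n * FAW / (rho_f * h * 1000) = 18 * 129 / (2.5 * 1.7 * 1000) = 0.5464

0.5464


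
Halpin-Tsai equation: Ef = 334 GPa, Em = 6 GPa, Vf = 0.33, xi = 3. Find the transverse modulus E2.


eta = (Ef/Em - 1)/(Ef/Em + xi) = (55.6667 - 1)/(55.6667 + 3) = 0.9318
E2 = Em*(1+xi*eta*Vf)/(1-eta*Vf) = 16.66 GPa

16.66 GPa


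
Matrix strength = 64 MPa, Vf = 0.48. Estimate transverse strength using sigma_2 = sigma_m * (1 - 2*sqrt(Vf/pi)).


factor = 1 - 2*sqrt(0.48/pi) = 0.2182
sigma_2 = 64 * 0.2182 = 13.97 MPa

13.97 MPa


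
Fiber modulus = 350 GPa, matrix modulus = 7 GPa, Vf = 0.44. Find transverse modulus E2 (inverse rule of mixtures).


1/E2 = Vf/Ef + (1-Vf)/Em = 0.44/350 + 0.56/7
E2 = 12.31 GPa

12.31 GPa


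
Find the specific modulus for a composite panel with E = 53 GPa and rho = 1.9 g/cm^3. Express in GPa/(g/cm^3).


Specific stiffness = E/rho = 53/1.9 = 27.9 GPa/(g/cm^3)

27.9 GPa/(g/cm^3)


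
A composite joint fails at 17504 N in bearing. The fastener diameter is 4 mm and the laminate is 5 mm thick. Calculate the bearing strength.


sigma_br = F/(d*h) = 17504/(4*5) = 875.2 MPa

875.2 MPa


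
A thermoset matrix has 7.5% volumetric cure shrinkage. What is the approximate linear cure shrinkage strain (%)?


Linear shrinkage ≈ vol_shrink/3 = 7.5/3 = 2.5%

2.5%


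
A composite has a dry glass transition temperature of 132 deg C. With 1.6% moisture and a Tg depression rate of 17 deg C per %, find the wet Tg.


Tg_wet = Tg_dry - k*moisture = 132 - 17*1.6 = 104.8 deg C

104.8 deg C


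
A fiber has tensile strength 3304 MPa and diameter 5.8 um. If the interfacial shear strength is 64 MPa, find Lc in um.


Lc = sigma_f * d / (2 * tau_i) = 3304 * 5.8 / (2 * 64) = 149.7 um

149.7 um


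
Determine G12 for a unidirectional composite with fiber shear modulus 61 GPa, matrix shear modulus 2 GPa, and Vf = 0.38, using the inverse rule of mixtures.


1/G12 = Vf/Gf + (1-Vf)/Gm = 0.38/61 + 0.62/2
G12 = 3.16 GPa

3.16 GPa


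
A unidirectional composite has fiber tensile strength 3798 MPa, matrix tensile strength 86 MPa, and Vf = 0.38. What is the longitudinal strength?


sigma_1 = sigma_f*Vf + sigma_m*(1-Vf) = 3798*0.38 + 86*0.62 = 1496.6 MPa

1496.6 MPa


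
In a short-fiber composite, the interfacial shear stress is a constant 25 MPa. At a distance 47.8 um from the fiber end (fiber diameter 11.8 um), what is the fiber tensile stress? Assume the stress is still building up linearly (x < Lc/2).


Force balance: sigma_f * (pi*d^2/4) = tau * (pi*d) * x  ->  sigma_f = 4 * tau * x / d
sigma_f = 4 * 25 * 47.8 / 11.8 = 405.1 MPa

405.1 MPa


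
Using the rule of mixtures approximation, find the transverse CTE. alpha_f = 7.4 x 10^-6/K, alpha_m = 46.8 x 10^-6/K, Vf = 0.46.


alpha_2 = alpha_f*Vf + alpha_m*(1-Vf) = 7.4*0.46 + 46.8*0.54 = 28.7 x 10^-6/K

28.7 x 10^-6/K


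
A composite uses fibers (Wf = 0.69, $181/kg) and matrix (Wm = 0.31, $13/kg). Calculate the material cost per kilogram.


Cost = cost_f*Wf + cost_m*Wm = 181*0.69 + 13*0.31 = $128.92/kg

$128.92/kg


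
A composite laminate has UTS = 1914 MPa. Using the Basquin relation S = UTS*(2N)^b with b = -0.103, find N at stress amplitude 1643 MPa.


N = 0.5 * (S/UTS)^(1/b) = 0.5 * (1643/1914)^(1/-0.103) = 2.2014 cycles

2.2014 cycles


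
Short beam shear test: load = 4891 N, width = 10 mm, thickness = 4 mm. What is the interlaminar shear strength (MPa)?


ILSS = 3F/(4bh) = 3*4891/(4*10*4) = 91.71 MPa

91.71 MPa


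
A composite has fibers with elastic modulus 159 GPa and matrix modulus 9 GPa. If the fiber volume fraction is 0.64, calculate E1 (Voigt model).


E1 = Ef*Vf + Em*(1-Vf) = 159*0.64 + 9*0.36 = 105.0 GPa

105.0 GPa


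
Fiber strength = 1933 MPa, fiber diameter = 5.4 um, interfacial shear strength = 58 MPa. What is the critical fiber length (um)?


Lc = sigma_f * d / (2 * tau_i) = 1933 * 5.4 / (2 * 58) = 90.0 um

90.0 um


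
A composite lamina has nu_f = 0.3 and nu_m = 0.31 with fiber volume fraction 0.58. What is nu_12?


nu_12 = nu_f*Vf + nu_m*(1-Vf) = 0.3*0.58 + 0.31*0.42 = 0.3042

0.3042


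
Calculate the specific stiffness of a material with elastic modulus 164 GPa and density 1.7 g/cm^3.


Specific stiffness = E/rho = 164/1.7 = 96.5 GPa/(g/cm^3)

96.5 GPa/(g/cm^3)


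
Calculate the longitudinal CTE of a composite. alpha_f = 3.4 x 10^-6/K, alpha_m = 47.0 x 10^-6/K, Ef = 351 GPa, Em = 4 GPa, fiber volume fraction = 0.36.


E1 = Ef*Vf + Em*(1-Vf) = 128.92
alpha_1 = (alpha_f*Ef*Vf + alpha_m*Em*(1-Vf))/E1 = 4.27 x 10^-6/K

4.27 x 10^-6/K


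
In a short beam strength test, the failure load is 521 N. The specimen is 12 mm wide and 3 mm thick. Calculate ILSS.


ILSS = 3F/(4bh) = 3*521/(4*12*3) = 10.85 MPa

10.85 MPa


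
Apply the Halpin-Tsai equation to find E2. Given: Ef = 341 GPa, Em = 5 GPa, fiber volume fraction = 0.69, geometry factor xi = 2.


eta = (Ef/Em - 1)/(Ef/Em + xi) = (68.2 - 1)/(68.2 + 2) = 0.9573
E2 = Em*(1+xi*eta*Vf)/(1-eta*Vf) = 34.18 GPa

34.18 GPa


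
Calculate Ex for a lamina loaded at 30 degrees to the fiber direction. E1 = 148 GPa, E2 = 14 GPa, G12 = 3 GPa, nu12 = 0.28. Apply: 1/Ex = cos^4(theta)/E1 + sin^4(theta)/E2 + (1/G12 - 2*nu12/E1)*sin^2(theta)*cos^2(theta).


cos^4(30) = 0.5625, sin^4(30) = 0.0625, sin^2(30)*cos^2(30) = 0.1875
1/G12 - 2*nu12/E1 = 1/3 - 2*0.28/148 = 0.32955 GPa^-1
1/Ex = 0.5625/148 + 0.0625/14 + 0.32955*0.1875 = 0.0700555 GPa^-1
Ex = 14.27 GPa

14.27 GPa


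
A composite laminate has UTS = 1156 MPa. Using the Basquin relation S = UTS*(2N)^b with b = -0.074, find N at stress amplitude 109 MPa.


N = 0.5 * (S/UTS)^(1/b) = 0.5 * (109/1156)^(1/-0.074) = 3.6100e+13 cycles

3.6100e+13 cycles


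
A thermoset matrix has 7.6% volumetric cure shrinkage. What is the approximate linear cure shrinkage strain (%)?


Linear shrinkage ≈ vol_shrink/3 = 7.6/3 = 2.533%

2.533%


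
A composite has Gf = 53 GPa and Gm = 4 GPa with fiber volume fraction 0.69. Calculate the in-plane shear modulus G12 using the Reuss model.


1/G12 = Vf/Gf + (1-Vf)/Gm = 0.69/53 + 0.31/4
G12 = 11.05 GPa

11.05 GPa


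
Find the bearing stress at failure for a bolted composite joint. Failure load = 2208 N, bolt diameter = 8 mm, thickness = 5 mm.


sigma_br = F/(d*h) = 2208/(8*5) = 55.2 MPa

55.2 MPa


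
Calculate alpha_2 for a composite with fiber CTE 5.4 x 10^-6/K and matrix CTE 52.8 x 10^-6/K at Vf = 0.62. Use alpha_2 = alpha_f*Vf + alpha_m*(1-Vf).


alpha_2 = alpha_f*Vf + alpha_m*(1-Vf) = 5.4*0.62 + 52.8*0.38 = 23.4 x 10^-6/K

23.4 x 10^-6/K


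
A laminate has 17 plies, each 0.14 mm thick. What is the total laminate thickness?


h = n * t_ply = 17 * 0.14 = 2.38 mm

2.38 mm


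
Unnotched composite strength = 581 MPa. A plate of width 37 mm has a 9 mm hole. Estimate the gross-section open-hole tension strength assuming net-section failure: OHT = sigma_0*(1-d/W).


OHT = sigma_0*(1-d/W) = 581*(1-9/37) = 439.7 MPa

439.7 MPa


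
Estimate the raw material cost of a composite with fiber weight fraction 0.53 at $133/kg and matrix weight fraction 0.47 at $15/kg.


Cost = cost_f*Wf + cost_m*Wm = 133*0.53 + 15*0.47 = $77.54/kg

$77.54/kg


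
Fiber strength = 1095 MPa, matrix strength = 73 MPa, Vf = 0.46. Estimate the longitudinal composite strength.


sigma_1 = sigma_f*Vf + sigma_m*(1-Vf) = 1095*0.46 + 73*0.54 = 543.1 MPa

543.1 MPa


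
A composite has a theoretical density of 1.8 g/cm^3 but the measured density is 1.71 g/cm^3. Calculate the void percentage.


Void% = (rho_theo - rho_actual)/rho_theo * 100 = (1.8 - 1.71)/1.8 * 100 = 5.0%

5.0%


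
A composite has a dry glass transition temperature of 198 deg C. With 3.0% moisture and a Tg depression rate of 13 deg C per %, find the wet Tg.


Tg_wet = Tg_dry - k*moisture = 198 - 13*3.0 = 159.0 deg C

159.0 deg C


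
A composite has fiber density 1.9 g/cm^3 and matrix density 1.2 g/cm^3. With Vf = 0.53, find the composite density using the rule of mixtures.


rho_c = rho_f*Vf + rho_m*(1-Vf) = 1.9*0.53 + 1.2*0.47 = 1.571 g/cm^3

1.571 g/cm^3


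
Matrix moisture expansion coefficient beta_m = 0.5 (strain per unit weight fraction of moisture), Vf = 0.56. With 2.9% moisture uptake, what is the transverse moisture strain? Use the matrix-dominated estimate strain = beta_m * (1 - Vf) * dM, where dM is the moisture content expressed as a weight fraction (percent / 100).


dM = 2.9/100 = 0.029
strain = beta_m * (1-Vf) * dM = 0.5 * 0.44 * 0.029 = 0.00638

0.00638


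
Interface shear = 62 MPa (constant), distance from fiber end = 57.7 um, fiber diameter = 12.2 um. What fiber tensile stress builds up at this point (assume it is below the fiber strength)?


Force balance: sigma_f * (pi*d^2/4) = tau * (pi*d) * x  ->  sigma_f = 4 * tau * x / d
sigma_f = 4 * 62 * 57.7 / 12.2 = 1172.9 MPa

1172.9 MPa


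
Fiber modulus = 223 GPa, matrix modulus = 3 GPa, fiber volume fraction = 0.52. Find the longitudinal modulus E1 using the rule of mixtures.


E1 = Ef*Vf + Em*(1-Vf) = 223*0.52 + 3*0.48 = 117.4 GPa

117.4 GPa


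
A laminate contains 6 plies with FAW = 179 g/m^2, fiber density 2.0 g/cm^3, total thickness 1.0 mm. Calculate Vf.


Vf = n * FAW / (rho_f * h * 1000) = 6 * 179 / (2.0 * 1.0 * 1000) = 0.537

0.537


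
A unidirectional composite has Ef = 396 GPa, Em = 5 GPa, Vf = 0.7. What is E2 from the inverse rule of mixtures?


1/E2 = Vf/Ef + (1-Vf)/Em = 0.7/396 + 0.3/5
E2 = 16.19 GPa

16.19 GPa


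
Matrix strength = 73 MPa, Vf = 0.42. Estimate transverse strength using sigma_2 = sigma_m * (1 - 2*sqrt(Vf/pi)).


factor = 1 - 2*sqrt(0.42/pi) = 0.2687
sigma_2 = 73 * 0.2687 = 19.62 MPa

19.62 MPa


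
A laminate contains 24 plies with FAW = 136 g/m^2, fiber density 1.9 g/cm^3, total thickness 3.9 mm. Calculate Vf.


Vf = n * FAW / (rho_f * h * 1000) = 24 * 136 / (1.9 * 3.9 * 1000) = 0.4405

0.4405


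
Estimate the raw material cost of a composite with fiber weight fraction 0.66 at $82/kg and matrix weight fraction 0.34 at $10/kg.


Cost = cost_f*Wf + cost_m*Wm = 82*0.66 + 10*0.34 = $57.52/kg

$57.52/kg


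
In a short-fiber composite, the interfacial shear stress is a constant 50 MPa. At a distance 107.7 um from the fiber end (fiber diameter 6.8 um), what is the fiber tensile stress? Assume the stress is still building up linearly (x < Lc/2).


Force balance: sigma_f * (pi*d^2/4) = tau * (pi*d) * x  ->  sigma_f = 4 * tau * x / d
sigma_f = 4 * 50 * 107.7 / 6.8 = 3167.6 MPa

3167.6 MPa


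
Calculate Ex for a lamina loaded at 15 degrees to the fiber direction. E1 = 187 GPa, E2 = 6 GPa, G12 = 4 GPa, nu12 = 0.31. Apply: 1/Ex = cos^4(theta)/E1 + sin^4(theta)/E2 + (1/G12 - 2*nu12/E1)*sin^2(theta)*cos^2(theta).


cos^4(15) = 0.870513, sin^4(15) = 0.004487, sin^2(15)*cos^2(15) = 0.0625
1/G12 - 2*nu12/E1 = 1/4 - 2*0.31/187 = 0.246684 GPa^-1
1/Ex = 0.870513/187 + 0.004487/6 + 0.246684*0.0625 = 0.0208208 GPa^-1
Ex = 48.03 GPa

48.03 GPa


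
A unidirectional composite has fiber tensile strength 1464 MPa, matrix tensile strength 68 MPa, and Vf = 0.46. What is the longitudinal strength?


sigma_1 = sigma_f*Vf + sigma_m*(1-Vf) = 1464*0.46 + 68*0.54 = 710.2 MPa

710.2 MPa


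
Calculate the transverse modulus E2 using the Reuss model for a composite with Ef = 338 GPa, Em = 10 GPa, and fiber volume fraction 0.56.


1/E2 = Vf/Ef + (1-Vf)/Em = 0.56/338 + 0.44/10
E2 = 21.9 GPa

21.9 GPa


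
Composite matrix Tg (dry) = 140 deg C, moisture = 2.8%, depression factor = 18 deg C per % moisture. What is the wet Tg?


Tg_wet = Tg_dry - k*moisture = 140 - 18*2.8 = 89.6 deg C

89.6 deg C


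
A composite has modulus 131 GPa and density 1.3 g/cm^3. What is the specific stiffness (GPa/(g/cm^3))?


Specific stiffness = E/rho = 131/1.3 = 100.8 GPa/(g/cm^3)

100.8 GPa/(g/cm^3)


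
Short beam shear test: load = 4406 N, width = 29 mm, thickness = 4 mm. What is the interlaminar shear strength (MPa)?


ILSS = 3F/(4bh) = 3*4406/(4*29*4) = 28.49 MPa

28.49 MPa


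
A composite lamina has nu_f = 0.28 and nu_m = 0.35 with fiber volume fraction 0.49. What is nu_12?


nu_12 = nu_f*Vf + nu_m*(1-Vf) = 0.28*0.49 + 0.35*0.51 = 0.3157

0.3157


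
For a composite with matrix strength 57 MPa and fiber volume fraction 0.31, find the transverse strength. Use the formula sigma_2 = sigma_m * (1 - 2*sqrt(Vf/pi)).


factor = 1 - 2*sqrt(0.31/pi) = 0.3717
sigma_2 = 57 * 0.3717 = 21.19 MPa

21.19 MPa


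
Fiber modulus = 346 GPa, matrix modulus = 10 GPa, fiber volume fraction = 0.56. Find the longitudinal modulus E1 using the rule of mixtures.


E1 = Ef*Vf + Em*(1-Vf) = 346*0.56 + 10*0.44 = 198.16 GPa

198.16 GPa


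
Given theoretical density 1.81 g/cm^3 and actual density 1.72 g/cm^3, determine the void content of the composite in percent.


Void% = (rho_theo - rho_actual)/rho_theo * 100 = (1.81 - 1.72)/1.81 * 100 = 4.97%

4.97%


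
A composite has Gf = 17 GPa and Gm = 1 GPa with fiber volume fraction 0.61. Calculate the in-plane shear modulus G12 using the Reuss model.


1/G12 = Vf/Gf + (1-Vf)/Gm = 0.61/17 + 0.39/1
G12 = 2.35 GPa

2.35 GPa


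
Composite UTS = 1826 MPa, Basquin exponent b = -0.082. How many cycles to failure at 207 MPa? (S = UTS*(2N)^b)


N = 0.5 * (S/UTS)^(1/b) = 0.5 * (207/1826)^(1/-0.082) = 1.6976e+11 cycles

1.6976e+11 cycles


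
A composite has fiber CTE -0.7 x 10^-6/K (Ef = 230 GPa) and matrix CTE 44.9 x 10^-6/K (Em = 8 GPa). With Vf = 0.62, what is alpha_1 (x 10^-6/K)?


E1 = Ef*Vf + Em*(1-Vf) = 145.64
alpha_1 = (alpha_f*Ef*Vf + alpha_m*Em*(1-Vf))/E1 = 0.25 x 10^-6/K

0.25 x 10^-6/K


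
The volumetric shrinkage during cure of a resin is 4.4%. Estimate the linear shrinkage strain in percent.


Linear shrinkage ≈ vol_shrink/3 = 4.4/3 = 1.467%

1.467%


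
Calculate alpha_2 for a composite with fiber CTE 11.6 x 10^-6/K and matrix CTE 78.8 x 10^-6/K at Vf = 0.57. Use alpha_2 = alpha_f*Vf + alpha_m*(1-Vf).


alpha_2 = alpha_f*Vf + alpha_m*(1-Vf) = 11.6*0.57 + 78.8*0.43 = 40.5 x 10^-6/K

40.5 x 10^-6/K


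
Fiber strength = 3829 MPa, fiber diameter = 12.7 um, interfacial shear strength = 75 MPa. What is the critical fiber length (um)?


Lc = sigma_f * d / (2 * tau_i) = 3829 * 12.7 / (2 * 75) = 324.2 um

324.2 um


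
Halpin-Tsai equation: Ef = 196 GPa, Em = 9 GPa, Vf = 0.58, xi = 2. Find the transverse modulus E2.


eta = (Ef/Em - 1)/(Ef/Em + xi) = (21.7778 - 1)/(21.7778 + 2) = 0.8738
E2 = Em*(1+xi*eta*Vf)/(1-eta*Vf) = 36.75 GPa

36.75 GPa


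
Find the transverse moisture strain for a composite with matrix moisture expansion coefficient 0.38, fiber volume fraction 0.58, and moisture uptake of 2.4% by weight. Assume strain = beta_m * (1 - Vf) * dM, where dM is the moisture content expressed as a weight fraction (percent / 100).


dM = 2.4/100 = 0.024
strain = beta_m * (1-Vf) * dM = 0.38 * 0.42 * 0.024 = 0.0038304

0.0038304


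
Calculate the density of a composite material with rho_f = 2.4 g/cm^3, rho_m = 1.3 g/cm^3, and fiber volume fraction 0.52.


rho_c = rho_f*Vf + rho_m*(1-Vf) = 2.4*0.52 + 1.3*0.48 = 1.872 g/cm^3

1.872 g/cm^3


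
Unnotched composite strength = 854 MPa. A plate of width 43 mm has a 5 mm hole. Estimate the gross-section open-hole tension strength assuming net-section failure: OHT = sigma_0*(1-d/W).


OHT = sigma_0*(1-d/W) = 854*(1-5/43) = 754.7 MPa

754.7 MPa
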